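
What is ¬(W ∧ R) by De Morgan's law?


De Morgan's law: ¬(P ∧ Q) ≡ ¬P ∨ ¬Q
¬(W ∧ R) = ¬W ∨ ¬R

¬W ∨ ¬R


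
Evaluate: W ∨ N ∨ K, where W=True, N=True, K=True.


W = True, N = True, K = True
Expression: W ∨ N ∨ K
Step 1: W ∨ N = True OR True = True
Step 2: (True) ∨ K = True OR True = True

True


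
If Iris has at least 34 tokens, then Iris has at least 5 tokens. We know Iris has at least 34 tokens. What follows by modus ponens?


Modus ponens: P → Q, P ⊢ Q
P: Iris has at least 34 tokens
Q: Iris has at least 5 tokens
We have P → Q and P is true.
By modus ponens, Q must be true.

Iris has at least 5 tokens


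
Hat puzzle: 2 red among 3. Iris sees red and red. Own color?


Total red = 2, seen red = 2
Own red = 2 - 2 = 0
Iris's hat is blue.

blue


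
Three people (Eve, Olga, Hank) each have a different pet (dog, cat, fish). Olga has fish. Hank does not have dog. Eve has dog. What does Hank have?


From clues:
  Eve → dog
  Olga → fish
By elimination, Hank gets the remaining.

cat


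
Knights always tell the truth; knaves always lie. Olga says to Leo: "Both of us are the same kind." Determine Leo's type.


Olga says: "Both of us are the same kind."
Case 1: Olga is a Knight (truth-teller)
  Statement is true → they ARE the same → Leo is also a Knight
Case 2: Olga is a Knave (liar)
  Statement is false → they are NOT the same → Leo is a Knight
In both cases, Leo is a Knight.

Knight


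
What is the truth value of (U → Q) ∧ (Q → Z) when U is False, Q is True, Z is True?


U = False, Q = True, Z = True
Step 1: U → Q is false only when U=True and Q=False. Result: True
Step 2: Q → Z is false only when Q=True and Z=False. Result: True
Step 3: True ∧ True = True

True


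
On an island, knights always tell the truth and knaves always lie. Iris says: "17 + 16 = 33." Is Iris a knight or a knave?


Statement: "17 + 16 = 33."
Actual: 17 + 16 = 33
Claimed: 33
Statement is TRUE → Iris tells the truth → Knight

Knight


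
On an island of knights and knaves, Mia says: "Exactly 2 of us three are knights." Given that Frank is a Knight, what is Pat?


Mia claims exactly 2 knights among Mia, Frank, Pat.
Given: Frank is a Knight.

Case 1: Mia is a Knight (tells truth)
  Then exactly 2 of the three are knights.
  Counting Mia, Frank: 2 knight(s) so far. Need 0 more → Pat = Knave.
Case 2: Mia is a Knave (lies)
  Then the count is NOT 2.
  If Pat = Knight, count = 2 = 2 → claim would be true, contradicts lie.
  If Pat = Knave, count = 1 ≠ 2 → lie confirmed ✓

Pat is a Knave.

Knave


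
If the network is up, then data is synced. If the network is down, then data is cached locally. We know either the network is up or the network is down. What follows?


Constructive dilemma: (P → Q) ∧ (R → S), P ∨ R ⊢ Q ∨ S
Premise 1: the network is up → data is synced
Premise 2: the network is down → data is cached locally
Premise 3: the network is up ∨ the network is down
Case 1: Assuming the network is up, then by Premise 1, data is synced.
Case 2: Assuming the network is down, then by Premise 2, data is cached locally.
Since one of the network is up or the network is down must hold, we get data is synced or data is cached locally.

Data is synced or data is cached locally.


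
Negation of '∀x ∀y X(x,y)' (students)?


Original: ∀x ∀y X(x,y)
Rule: ¬∀→∃, ¬∃→∀, negate predicate.
Negation: ∃x ∃y ¬X(x,y)

∃x ∃y ¬X(x,y)


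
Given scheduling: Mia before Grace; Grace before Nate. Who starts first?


Constraints: Mia before Grace; Grace before Nate
The first task can have nothing scheduled before it, so it must never appear on the right of a 'before'.
Tasks appearing after some 'before': Grace, Nate.
The only task not in that list is Mia → it is first.

Mia


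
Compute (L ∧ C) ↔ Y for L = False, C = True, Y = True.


L = False, C = True, Y = True
Step 1: L ∧ C = False AND True = False
Step 2: (False) ↔ Y: true when both sides have same truth value.
Result: False ↔ True = False

False


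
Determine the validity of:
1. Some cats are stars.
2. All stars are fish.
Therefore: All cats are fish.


Premise 1: Some cats are stars.
Premise 2: All stars are fish.
Conclusion: All cats are fish.
Fallacy: illicit minor. The minor term (cats) is distributed in the conclusion ('All cats ...') but undistributed in its premise ('Some cats are stars' doesn't cover all cats).
Only 'Some cats are fish' follows, not 'All'.

Invalid


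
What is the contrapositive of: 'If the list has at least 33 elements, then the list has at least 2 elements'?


Original: If the list has at least 33 elements, then the list has at least 2 elements
Contrapositive: If ¬Q, then ¬P
Negate Q: not (the list has at least 2 elements)
Negate P: not (the list has at least 33 elements)

If not (the list has at least 2 elements), then not (the list has at least 33 elements).


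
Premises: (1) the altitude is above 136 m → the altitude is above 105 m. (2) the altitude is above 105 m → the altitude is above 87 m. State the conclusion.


Hypothetical syllogism: P → Q, Q → R ⊢ P → R
Premise 1: the altitude is above 136 m → the altitude is above 105 m
Premise 2: the altitude is above 105 m → the altitude is above 87 m
Chain the implications: the middle term (the altitude is above 105 m) links the two.
Conclusion: If the altitude is above 136 m, then the altitude is above 87 m.

If the altitude is above 136 m, then the altitude is above 87 m.


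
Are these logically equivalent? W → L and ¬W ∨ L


Expression 1: W → L
Expression 2: ¬W ∨ L
Truth table (W L | Expr1 Expr2):
  T T |   T     T
  T F |   F     F
  F T |   T     T
  F F |   T     T
All 4 rows agree, so the expressions are logically equivalent.

Yes


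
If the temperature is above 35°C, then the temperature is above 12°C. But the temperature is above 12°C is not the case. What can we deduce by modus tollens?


Modus tollens: P → Q, ¬Q ⊢ ¬P
P: the temperature is above 35°C
Q: the temperature is above 12°C
We have P → Q and Q is false.
By modus tollens, P must be false.

It is not the case that the temperature is above 35°C


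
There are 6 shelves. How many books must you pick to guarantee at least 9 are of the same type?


Pigeonhole: to guarantee k in one of n categories, need (k-1)×n + 1.
k = 9, n = 6
Minimum = (9-1) × 6 + 1 = 8 × 6 + 1

49


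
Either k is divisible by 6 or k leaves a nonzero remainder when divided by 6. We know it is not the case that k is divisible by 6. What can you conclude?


Disjunctive syllogism: P ∨ Q, ¬P ⊢ Q
Disjunction: k is divisible by 6 ∨ k leaves a nonzero remainder when divided by 6
We know it is not the case that k is divisible by 6.
By disjunctive syllogism, the other disjunct must be true.

k leaves a nonzero remainder when divided by 6


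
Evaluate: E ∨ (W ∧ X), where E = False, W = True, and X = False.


E = False, W = True, X = False
Step 1: W ∧ X = True AND False = False
Step 2: E ∨ False = False OR False = False
AND evaluated first (higher precedence); then OR applied.

False


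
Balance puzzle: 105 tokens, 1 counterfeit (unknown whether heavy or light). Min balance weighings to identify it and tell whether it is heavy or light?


Let n = 105. 210 possibilities (n tokens × lighter/heavier); each weighing has 3 outcomes.
Bound for k weighings: say the first weighing puts j tokens on each pan. If it tips, the 2j weighed tokens remain suspects (each with a known direction) and k-1 weighings give 3^(k-1) outcomes; 3^(k-1) is odd, so 2j ≤ 3^(k-1) - 1. If it balances, the n - 2j unweighed tokens remain with direction unknown: 2(n - 2j) ≤ 3^(k-1) - 1 by the same parity argument. Adding, n ≤ (3^(k-1) - 1) + (3^(k-1) - 1)/2 = (3^k - 3)/2, and the classical three-group strategy achieves this (3 tokens in 2 weighings, 12 in 3, 39 in 4, 120 in 5).
So we need the smallest k with (3^k - 3)/2 ≥ 105.
k = 4: (3^4 - 3)/2 = 39 < 105 ✗
k = 5: (3^5 - 3)/2 = 120 ≥ 105 ✓

5


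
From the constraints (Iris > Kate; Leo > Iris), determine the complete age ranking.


Constraints: Iris > Kate; Leo > Iris
Method: at each step, the next-highest is the one remaining person who never appears on the smaller side of a constraint between remaining people.
  Step 1: remaining {Iris, Leo, Kate}; on the smaller side: {Iris, Kate} → Leo is next (Leo > Iris).
  Step 2: remaining {Iris, Kate}; on the smaller side: {Kate} → Iris is next (Iris > Kate).
  Step 3: only Kate remains → lowest.
Final ranking (highest to lowest):

Leo > Iris > Kate


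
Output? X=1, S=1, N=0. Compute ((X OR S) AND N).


X OR S = 1|1 = 1
1 AND 0 = 0

0


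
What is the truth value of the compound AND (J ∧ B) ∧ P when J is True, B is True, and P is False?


J = True, B = True, P = False
Step 1: J ∧ B = True AND True = True
Step 2: True ∧ P = True AND False = False
AND is true only when ALL operands are true.

False


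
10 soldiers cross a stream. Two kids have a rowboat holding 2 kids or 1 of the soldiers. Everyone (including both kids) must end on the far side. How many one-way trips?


Per crossing of one of the soldiers: kids→, one←, one of the soldiers→, one← = 4 trips
10 × 4 = 40, + 1 final kids→ = 41
Minimum trips = 41

41


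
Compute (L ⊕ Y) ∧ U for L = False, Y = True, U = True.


L = False, Y = True, U = True
Step 1: L ⊕ Y = False XOR True = True
Step 2: True ∧ U = True AND True = True
XOR true when exactly one of L,Y is true; then AND with U.

True


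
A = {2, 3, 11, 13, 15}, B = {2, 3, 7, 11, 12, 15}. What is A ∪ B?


A = {2, 3, 11, 13, 15}
B = {2, 3, 7, 11, 12, 15}
Operation: union
All elements combined: 2, 3, 7, 11, 12, 13, 15

{2, 3, 7, 11, 12, 13, 15}


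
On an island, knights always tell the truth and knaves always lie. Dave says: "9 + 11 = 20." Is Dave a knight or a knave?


Statement: "9 + 11 = 20."
Actual: 9 + 11 = 20
Claimed: 20
Statement is TRUE → Dave tells the truth → Knight

Knight


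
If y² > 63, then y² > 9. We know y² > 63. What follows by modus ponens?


Modus ponens: P → Q, P ⊢ Q
P: y² > 63
Q: y² > 9
We have P → Q and P is true.
By modus ponens, Q must be true.

y² > 9


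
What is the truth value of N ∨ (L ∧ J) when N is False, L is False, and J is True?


N = False, L = False, J = True
Step 1: L ∧ J = False AND True = False
Step 2: N ∨ False = False OR False = False
AND evaluated first (higher precedence); then OR applied.

False


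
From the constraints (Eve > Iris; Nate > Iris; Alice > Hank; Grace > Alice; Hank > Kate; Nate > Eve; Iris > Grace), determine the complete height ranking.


Constraints: Eve > Iris; Nate > Iris; Alice > Hank; Grace > Alice; Hank > Kate; Nate > Eve; Iris > Grace
Method: at each step, the next-highest is the one remaining person who never appears on the smaller side of a constraint between remaining people.
  Step 1: remaining {Alice, Hank, Kate, Grace, Iris, Eve, Nate}; on the smaller side: {Alice, Hank, Kate, Grace, Iris, Eve} → Nate is next (Nate > Iris; Nate > Eve).
  Step 2: remaining {Alice, Hank, Kate, Grace, Iris, Eve}; on the smaller side: {Alice, Hank, Kate, Grace, Iris} → Eve is next (Eve > Iris).
  Step 3: remaining {Alice, Hank, Kate, Grace, Iris}; on the smaller side: {Alice, Hank, Kate, Grace} → Iris is next (Iris > Grace).
  Step 4: remaining {Alice, Hank, Kate, Grace}; on the smaller side: {Alice, Hank, Kate} → Grace is next (Grace > Alice).
  Step 5: remaining {Alice, Hank, Kate}; on the smaller side: {Hank, Kate} → Alice is next (Alice > Hank).
  Step 6: remaining {Hank, Kate}; on the smaller side: {Kate} → Hank is next (Hank > Kate).
  Step 7: only Kate remains → lowest.
Final ranking (highest to lowest):

Nate > Eve > Iris > Grace > Alice > Hank > Kate


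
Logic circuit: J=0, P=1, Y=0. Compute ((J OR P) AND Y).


J OR P = 0|1 = 1
1 AND 0 = 0

0


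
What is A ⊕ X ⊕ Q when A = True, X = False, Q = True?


A = True, X = False, Q = True
Step 1: A ⊕ X = True XOR False = True
Step 2: True ⊕ Q = True XOR True = False
XOR is true when an odd number of operands are true.

False


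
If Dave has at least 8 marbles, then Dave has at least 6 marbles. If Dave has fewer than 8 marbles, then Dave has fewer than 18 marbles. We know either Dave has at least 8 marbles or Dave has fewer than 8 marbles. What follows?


Constructive dilemma: (P → Q) ∧ (R → S), P ∨ R ⊢ Q ∨ S
Premise 1: Dave has at least 8 marbles → Dave has at least 6 marbles
Premise 2: Dave has fewer than 8 marbles → Dave has fewer than 18 marbles
Premise 3: Dave has at least 8 marbles ∨ Dave has fewer than 8 marbles
Case 1: Assuming Dave has at least 8 marbles, then by Premise 1, Dave has at least 6 marbles.
Case 2: Assuming Dave has fewer than 8 marbles, then by Premise 2, Dave has fewer than 18 marbles.
Since one of Dave has at least 8 marbles or Dave has fewer than 8 marbles must hold, we get Dave has at least 6 marbles or Dave has fewer than 18 marbles.

Dave has at least 6 marbles or Dave has fewer than 18 marbles.


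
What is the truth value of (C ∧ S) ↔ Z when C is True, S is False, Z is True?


C = True, S = False, Z = True
Step 1: C ∧ S = True AND False = False
Step 2: (False) ↔ Z: true when both sides have same truth value.
Result: False ↔ True = False

False


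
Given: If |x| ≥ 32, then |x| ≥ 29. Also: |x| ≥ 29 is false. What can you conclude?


Modus tollens: P → Q, ¬Q ⊢ ¬P
P: |x| ≥ 32
Q: |x| ≥ 29
We have P → Q and Q is false.
By modus tollens, P must be false.

It is not the case that |x| ≥ 32


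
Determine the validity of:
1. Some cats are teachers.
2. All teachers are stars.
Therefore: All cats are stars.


Premise 1: Some cats are teachers.
Premise 2: All teachers are stars.
Conclusion: All cats are stars.
Fallacy: illicit minor. The minor term (cats) is distributed in the conclusion ('All cats ...') but undistributed in its premise ('Some cats are teachers' doesn't cover all cats).
Only 'Some cats are stars' follows, not 'All'.

Invalid


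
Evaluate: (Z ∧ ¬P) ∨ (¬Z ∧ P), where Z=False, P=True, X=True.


Z = False, P = True, X = True
Expression: (Z ∧ ¬P) ∨ (¬Z ∧ P)
Step 1: ¬P = NOT True = False
Step 2: Z ∧ ¬P = False AND False = False
Step 3: ¬Z = NOT False = True
Step 4: ¬Z ∧ P = True AND True = True
Step 5: (False) ∨ (True) = False OR True = True

True


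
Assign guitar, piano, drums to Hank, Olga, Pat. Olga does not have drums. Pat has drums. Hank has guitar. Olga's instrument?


From clues:
  Pat → drums
  Hank → guitar
By elimination, Olga gets the remaining.

piano


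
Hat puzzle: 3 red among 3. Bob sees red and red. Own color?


Total red = 3, seen red = 2
Own red = 3 - 2 = 1
Bob's hat is red.

red


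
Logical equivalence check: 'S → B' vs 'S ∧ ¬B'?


Expression 1: S → B
Expression 2: S ∧ ¬B
Truth table (S B | Expr1 Expr2):
  T T |   T     F   ← differ
  T F |   F     T   ← differ
  F T |   T     F   ← differ
  F F |   T     F   ← differ
Counterexample: S=T, B=T gives Expr1 = T but Expr2 = F, so the expressions are NOT logically equivalent.

No


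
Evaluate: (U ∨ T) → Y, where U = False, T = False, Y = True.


U = False, T = False, Y = True
Step 1: U ∨ T = False OR False = False
Step 2: (False) → Y: false only when antecedent=True and Y=False.
Result: True

True


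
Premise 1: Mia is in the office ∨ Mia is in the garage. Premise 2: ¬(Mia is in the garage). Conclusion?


Disjunctive syllogism: P ∨ Q, ¬P ⊢ Q
Disjunction: Mia is in the office ∨ Mia is in the garage
We know it is not the case that Mia is in the garage.
By disjunctive syllogism, the other disjunct must be true.

Mia is in the office


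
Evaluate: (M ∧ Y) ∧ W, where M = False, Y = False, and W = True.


M = False, Y = False, W = True
Step 1: M ∧ Y = False AND False = False
Step 2: False ∧ W = False AND True = False
AND is true only when ALL operands are true.

False


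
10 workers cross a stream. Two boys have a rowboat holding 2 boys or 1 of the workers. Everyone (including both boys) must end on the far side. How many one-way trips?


Per crossing of one of the workers: boys→, one←, one of the workers→, one← = 4 trips
10 × 4 = 40, + 1 final boys→ = 41
Minimum trips = 41

41


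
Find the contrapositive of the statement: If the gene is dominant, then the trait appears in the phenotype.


Original: If the gene is dominant, then the trait appears in the phenotype
Contrapositive: If ¬Q, then ¬P
Negate Q: not (the trait appears in the phenotype)
Negate P: not (the gene is dominant)

If not (the trait appears in the phenotype), then not (the gene is dominant).


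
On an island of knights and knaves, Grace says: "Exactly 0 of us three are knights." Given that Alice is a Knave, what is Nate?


Grace claims exactly 0 knights among Grace, Alice, Nate.
Given: Alice is a Knave.

Case 1: Grace is a Knight (tells truth)
  Then exactly 0 of the three are knights.
  Counting Grace, Alice: 1 knight(s) so far. Need -1 more → impossible.
Case 2: Grace is a Knave (lies)
  Then the count is NOT 0.
  If Nate = Knave, count = 0 = 0 → claim would be true, contradicts lie.
  If Nate = Knight, count = 1 ≠ 0 → lie confirmed ✓

Nate is a Knight.

Knight


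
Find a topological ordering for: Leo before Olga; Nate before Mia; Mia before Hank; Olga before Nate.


Constraints: Leo before Olga; Nate before Mia; Mia before Hank; Olga before Nate
Method: repeatedly schedule the remaining task that has no remaining task required before it.
  Step 1: remaining {Leo, Mia, Nate, Hank, Olga}; every task except Leo still has a predecessor pending → schedule Leo.
  Step 2: remaining {Mia, Nate, Hank, Olga}; every task except Olga still has a predecessor pending → schedule Olga.
  Step 3: remaining {Mia, Nate, Hank}; every task except Nate still has a predecessor pending → schedule Nate.
  Step 4: remaining {Mia, Hank}; every task except Mia still has a predecessor pending → schedule Mia.
  Step 5: only Hank remains → schedule Hank.
Resulting order:

Leo → Olga → Nate → Mia → Hank


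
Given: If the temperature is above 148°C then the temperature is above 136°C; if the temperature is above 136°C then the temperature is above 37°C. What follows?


Hypothetical syllogism: P → Q, Q → R ⊢ P → R
Premise 1: the temperature is above 148°C → the temperature is above 136°C
Premise 2: the temperature is above 136°C → the temperature is above 37°C
Chain the implications: the middle term (the temperature is above 136°C) links the two.
Conclusion: If the temperature is above 148°C, then the temperature is above 37°C.

If the temperature is above 148°C, then the temperature is above 37°C.


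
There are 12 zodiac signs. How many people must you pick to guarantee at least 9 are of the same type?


Pigeonhole: to guarantee k in one of n categories, need (k-1)×n + 1.
k = 9, n = 12
Minimum = (9-1) × 12 + 1 = 8 × 12 + 1

97


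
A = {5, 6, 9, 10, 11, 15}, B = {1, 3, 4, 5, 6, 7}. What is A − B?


A = {5, 6, 9, 10, 11, 15}
B = {1, 3, 4, 5, 6, 7}
Operation: difference A − B
In A but not B: 9, 10, 11, 15

{9, 10, 11, 15}


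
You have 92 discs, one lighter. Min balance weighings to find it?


Each weighing has 3 outcomes (left heavy / balance / right heavy), so k weighings distinguish at most 3^k cases; splitting into three near-equal groups achieves this.
Need 3^k ≥ 92: 3^4 = 81 < 92 ≤ 3^5 = 243
k = ⌈log₃(92)⌉ = 5

5


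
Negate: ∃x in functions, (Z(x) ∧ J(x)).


Original: ∃x (Z(x) ∧ J(x))
Rule: ¬∀→∃, ¬∃→∀, negate predicate.
Negation: ∀x (¬Z(x) ∨ ¬J(x))

∀x (¬Z(x) ∨ ¬J(x))


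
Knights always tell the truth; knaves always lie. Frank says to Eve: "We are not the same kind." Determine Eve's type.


Frank says: "We are not the same kind."
Case 1: Frank is a Knight (truth-teller)
  Statement is true → they ARE different → Eve is a Knave
Case 2: Frank is a Knave (liar)
  Statement is false → they are NOT different → Eve is a Knave
In both cases, Eve is a Knave.

Knave


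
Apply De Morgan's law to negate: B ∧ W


De Morgan's law: ¬(P ∧ Q) ≡ ¬P ∨ ¬Q
¬(B ∧ W) = ¬B ∨ ¬W

¬B ∨ ¬W


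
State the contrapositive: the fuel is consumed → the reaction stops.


Original: If the fuel is consumed, then the reaction stops
Contrapositive: If ¬Q, then ¬P
Negate Q: not (the reaction stops)
Negate P: not (the fuel is consumed)

If not (the reaction stops), then not (the fuel is consumed).


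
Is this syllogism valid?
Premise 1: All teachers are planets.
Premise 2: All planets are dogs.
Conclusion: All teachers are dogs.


Premise 1: All teachers are planets.
Premise 2: All planets are dogs.
Conclusion: All teachers are dogs.
Barbara syllogism (AAA-1): All A are B, All B are C → All A are C.
Middle term (planets) distributed in premise 2.

Valid


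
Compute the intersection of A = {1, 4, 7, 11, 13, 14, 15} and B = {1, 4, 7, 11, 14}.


A = {1, 4, 7, 11, 13, 14, 15}
B = {1, 4, 7, 11, 14}
Operation: intersection
Elements in both: 1, 4, 7, 11, 14

{1, 4, 7, 11, 14}


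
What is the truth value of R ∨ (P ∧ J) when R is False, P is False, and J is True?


R = False, P = False, J = True
Step 1: P ∧ J = False AND True = False
Step 2: R ∨ False = False OR False = False
AND evaluated first (higher precedence); then OR applied.

False


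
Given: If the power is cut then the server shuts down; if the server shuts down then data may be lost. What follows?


Hypothetical syllogism: P → Q, Q → R ⊢ P → R
Premise 1: the power is cut → the server shuts down
Premise 2: the server shuts down → data may be lost
Chain the implications: the middle term (the server shuts down) links the two.
Conclusion: If the power is cut, then data may be lost.

If the power is cut, then data may be lost.


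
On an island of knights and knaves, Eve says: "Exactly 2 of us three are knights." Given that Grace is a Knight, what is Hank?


Eve claims exactly 2 knights among Eve, Grace, Hank.
Given: Grace is a Knight.

Case 1: Eve is a Knight (tells truth)
  Then exactly 2 of the three are knights.
  Counting Eve, Grace: 2 knight(s) so far. Need 0 more → Hank = Knave.
Case 2: Eve is a Knave (lies)
  Then the count is NOT 2.
  If Hank = Knight, count = 2 = 2 → claim would be true, contradicts lie.
  If Hank = Knave, count = 1 ≠ 2 → lie confirmed ✓

Hank is a Knave.

Knave


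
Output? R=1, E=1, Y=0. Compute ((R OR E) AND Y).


R OR E = 1|1 = 1
1 AND 0 = 0

0


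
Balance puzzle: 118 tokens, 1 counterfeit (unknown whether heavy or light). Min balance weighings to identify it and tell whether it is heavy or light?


Let n = 118. 236 possibilities (n tokens × lighter/heavier); each weighing has 3 outcomes.
Bound for k weighings: say the first weighing puts j tokens on each pan. If it tips, the 2j weighed tokens remain suspects (each with a known direction) and k-1 weighings give 3^(k-1) outcomes; 3^(k-1) is odd, so 2j ≤ 3^(k-1) - 1. If it balances, the n - 2j unweighed tokens remain with direction unknown: 2(n - 2j) ≤ 3^(k-1) - 1 by the same parity argument. Adding, n ≤ (3^(k-1) - 1) + (3^(k-1) - 1)/2 = (3^k - 3)/2, and the classical three-group strategy achieves this (3 tokens in 2 weighings, 12 in 3, 39 in 4, 120 in 5).
So we need the smallest k with (3^k - 3)/2 ≥ 118.
k = 4: (3^4 - 3)/2 = 39 < 118 ✗
k = 5: (3^5 - 3)/2 = 120 ≥ 118 ✓

5


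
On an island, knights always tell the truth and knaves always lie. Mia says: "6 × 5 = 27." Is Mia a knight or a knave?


Statement: "6 × 5 = 27."
Actual: 6 × 5 = 30
Claimed: 27
Statement is FALSE → Mia lies → Knave

Knave


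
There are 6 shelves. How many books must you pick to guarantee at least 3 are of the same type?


Pigeonhole: to guarantee k in one of n categories, need (k-1)×n + 1.
k = 3, n = 6
Minimum = (3-1) × 6 + 1 = 2 × 6 + 1

13


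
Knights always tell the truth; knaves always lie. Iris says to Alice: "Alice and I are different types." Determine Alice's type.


Iris says: "Alice and I are different types."
Case 1: Iris is a Knight (truth-teller)
  Statement is true → they ARE different → Alice is a Knave
Case 2: Iris is a Knave (liar)
  Statement is false → they are NOT different → Alice is a Knave
In both cases, Alice is a Knave.

Knave


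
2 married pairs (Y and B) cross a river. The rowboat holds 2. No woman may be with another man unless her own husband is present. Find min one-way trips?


Label couples Y and B.
1. WY+WB → (far: WY,WB; near: HY,HB)
2. WY ←   (far: WB; near: HY,HB,WY)
3. HY+HB → (far: HY,HB,WB; near: WY)
4. HY ←   (far: HB,WB; near: HY,WY)  — HY returns, since WY is alone on near bank
5. HY+WY → (far: all four; near: empty)
Every state respects the constraint.
Minimum trips = 5

5


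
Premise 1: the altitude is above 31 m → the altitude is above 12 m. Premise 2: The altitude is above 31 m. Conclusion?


Modus ponens: P → Q, P ⊢ Q
P: the altitude is above 31 m
Q: the altitude is above 12 m
We have P → Q and P is true.
By modus ponens, Q must be true.

The altitude is above 12 m


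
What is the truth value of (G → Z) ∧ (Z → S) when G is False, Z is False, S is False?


G = False, Z = False, S = False
Step 1: G → Z is false only when G=True and Z=False. Result: True
Step 2: Z → S is false only when Z=True and S=False. Result: True
Step 3: True ∧ True = True

True


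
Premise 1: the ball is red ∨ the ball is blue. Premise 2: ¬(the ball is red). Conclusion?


Disjunctive syllogism: P ∨ Q, ¬P ⊢ Q
Disjunction: the ball is red ∨ the ball is blue
We know it is not the case that the ball is red.
By disjunctive syllogism, the other disjunct must be true.

The ball is blue


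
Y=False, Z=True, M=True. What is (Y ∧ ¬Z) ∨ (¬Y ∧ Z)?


Y = False, Z = True, M = True
Expression: (Y ∧ ¬Z) ∨ (¬Y ∧ Z)
Step 1: ¬Z = NOT True = False
Step 2: Y ∧ ¬Z = False AND False = False
Step 3: ¬Y = NOT False = True
Step 4: ¬Y ∧ Z = True AND True = True
Step 5: (False) ∨ (True) = False OR True = True

True


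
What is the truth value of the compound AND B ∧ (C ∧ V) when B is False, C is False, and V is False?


B = False, C = False, V = False
Step 1: C ∧ V = False AND False = False
Step 2: B ∧ False = False AND False = False
AND is true only when ALL operands are true.

False


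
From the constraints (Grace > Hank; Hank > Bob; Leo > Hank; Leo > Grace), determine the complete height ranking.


Constraints: Grace > Hank; Hank > Bob; Leo > Hank; Leo > Grace
Method: at each step, the next-highest is the one remaining person who never appears on the smaller side of a constraint between remaining people.
  Step 1: remaining {Grace, Hank, Leo, Bob}; on the smaller side: {Grace, Hank, Bob} → Leo is next (Leo > Hank; Leo > Grace).
  Step 2: remaining {Grace, Hank, Bob}; on the smaller side: {Hank, Bob} → Grace is next (Grace > Hank).
  Step 3: remaining {Hank, Bob}; on the smaller side: {Bob} → Hank is next (Hank > Bob).
  Step 4: only Bob remains → lowest.
Final ranking (highest to lowest):

Leo > Grace > Hank > Bob


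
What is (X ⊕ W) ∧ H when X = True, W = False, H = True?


X = True, W = False, H = True
Step 1: X ⊕ W = True XOR False = True
Step 2: True ∧ H = True AND True = True
XOR true when exactly one of X,W is true; then AND with H.

True


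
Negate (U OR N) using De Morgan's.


De Morgan's law: ¬(P ∨ Q) ≡ ¬P ∧ ¬Q
¬(U ∨ N) = ¬U ∧ ¬N

¬U ∧ ¬N


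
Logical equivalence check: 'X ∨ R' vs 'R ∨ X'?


Expression 1: X ∨ R
Expression 2: R ∨ X
Truth table (X R | Expr1 Expr2):
  T T |   T     T
  T F |   T     T
  F T |   T     T
  F F |   F     F
All 4 rows agree, so the expressions are logically equivalent.

Yes


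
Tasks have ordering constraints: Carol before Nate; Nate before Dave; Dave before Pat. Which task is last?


Constraints: Carol before Nate; Nate before Dave; Dave before Pat
The last task can have nothing scheduled after it, so it must never appear on the left of a 'before'.
Tasks appearing before some other task: Carol, Nate, Dave.
The only task not in that list is Pat → it is last.

Pat


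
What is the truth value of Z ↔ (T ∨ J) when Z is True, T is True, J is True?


Z = True, T = True, J = True
Step 1: T ∨ J = True OR True = True
Step 2: Z ↔ (True): true when both sides have same truth value.
Result: True ↔ True = True

True


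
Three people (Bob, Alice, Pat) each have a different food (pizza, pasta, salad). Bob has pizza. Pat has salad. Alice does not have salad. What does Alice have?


From clues:
  Pat → salad
  Bob → pizza
By elimination, Alice gets the remaining.

pasta


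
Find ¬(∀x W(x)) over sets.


Original: ∀x W(x)
Rule: ¬∀→∃, ¬∃→∀, negate predicate.
Negation: ∃x ¬W(x)

∃x ¬W(x)


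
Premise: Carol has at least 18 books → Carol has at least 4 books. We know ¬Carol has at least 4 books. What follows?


Modus tollens: P → Q, ¬Q ⊢ ¬P
P: Carol has at least 18 books
Q: Carol has at least 4 books
We have P → Q and Q is false.
By modus tollens, P must be false.

It is not the case that Carol has at least 18 books


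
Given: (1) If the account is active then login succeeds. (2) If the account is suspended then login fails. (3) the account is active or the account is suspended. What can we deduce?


Constructive dilemma: (P → Q) ∧ (R → S), P ∨ R ⊢ Q ∨ S
Premise 1: the account is active → login succeeds
Premise 2: the account is suspended → login fails
Premise 3: the account is active ∨ the account is suspended
Case 1: Assuming the account is active, then by Premise 1, login succeeds.
Case 2: Assuming the account is suspended, then by Premise 2, login fails.
Since one of the account is active or the account is suspended must hold, we get login succeeds or login fails.

Login succeeds or login fails.


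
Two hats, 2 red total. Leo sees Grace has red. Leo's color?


Total red = 2, Grace = red
Red accounted for: 1
Remaining for Leo: 1
Leo's hat is red.

red


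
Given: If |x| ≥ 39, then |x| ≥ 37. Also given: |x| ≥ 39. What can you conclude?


Modus ponens: P → Q, P ⊢ Q
P: |x| ≥ 39
Q: |x| ≥ 37
We have P → Q and P is true.
By modus ponens, Q must be true.

|x| ≥ 37


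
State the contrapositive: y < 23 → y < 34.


Original: If y < 23, then y < 34
Contrapositive: If ¬Q, then ¬P
Negate Q: not (y < 34)
Negate P: not (y < 23)

If not (y < 34), then not (y < 23).


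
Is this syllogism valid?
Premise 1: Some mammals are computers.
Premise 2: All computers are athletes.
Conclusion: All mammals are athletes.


Premise 1: Some mammals are computers.
Premise 2: All computers are athletes.
Conclusion: All mammals are athletes.
Fallacy: illicit minor. The minor term (mammals) is distributed in the conclusion ('All mammals ...') but undistributed in its premise ('Some mammals are computers' doesn't cover all mammals).
Only 'Some mammals are athletes' follows, not 'All'.

Invalid


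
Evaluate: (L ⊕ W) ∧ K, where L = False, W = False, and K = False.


L = False, W = False, K = False
Step 1: L ⊕ W = False XOR False = False
Step 2: False ∧ K = False AND False = False
XOR true when exactly one of L,W is true; then AND with K.

False


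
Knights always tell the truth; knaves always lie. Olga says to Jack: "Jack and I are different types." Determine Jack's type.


Olga says: "Jack and I are different types."
Case 1: Olga is a Knight (truth-teller)
  Statement is true → they ARE different → Jack is a Knave
Case 2: Olga is a Knave (liar)
  Statement is false → they are NOT different → Jack is a Knave
In both cases, Jack is a Knave.

Knave


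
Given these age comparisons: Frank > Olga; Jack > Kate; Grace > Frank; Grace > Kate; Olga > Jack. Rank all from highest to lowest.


Constraints: Frank > Olga; Jack > Kate; Grace > Frank; Grace > Kate; Olga > Jack
Method: at each step, the next-highest is the one remaining person who never appears on the smaller side of a constraint between remaining people.
  Step 1: remaining {Kate, Olga, Frank, Jack, Grace}; on the smaller side: {Kate, Olga, Frank, Jack} → Grace is next (Grace > Frank; Grace > Kate).
  Step 2: remaining {Kate, Olga, Frank, Jack}; on the smaller side: {Kate, Olga, Jack} → Frank is next (Frank > Olga).
  Step 3: remaining {Kate, Olga, Jack}; on the smaller side: {Kate, Jack} → Olga is next (Olga > Jack).
  Step 4: remaining {Kate, Jack}; on the smaller side: {Kate} → Jack is next (Jack > Kate).
  Step 5: only Kate remains → lowest.
Final ranking (highest to lowest):

Grace > Frank > Olga > Jack > Kate


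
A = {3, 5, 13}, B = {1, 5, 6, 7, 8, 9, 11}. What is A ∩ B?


A = {3, 5, 13}
B = {1, 5, 6, 7, 8, 9, 11}
Operation: intersection
Elements in both: 5

{5}


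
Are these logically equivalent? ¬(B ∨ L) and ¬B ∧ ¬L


Expression 1: ¬(B ∨ L)
Expression 2: ¬B ∧ ¬L
Truth table (B L | Expr1 Expr2):
  T T |   F     F
  T F |   F     F
  F T |   F     F
  F F |   T     T
All 4 rows agree, so the expressions are logically equivalent.

Yes


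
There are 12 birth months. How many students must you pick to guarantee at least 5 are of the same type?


Pigeonhole: to guarantee k in one of n categories, need (k-1)×n + 1.
k = 5, n = 12
Minimum = (5-1) × 12 + 1 = 4 × 12 + 1

49


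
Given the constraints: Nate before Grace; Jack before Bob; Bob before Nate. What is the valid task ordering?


Constraints: Nate before Grace; Jack before Bob; Bob before Nate
Method: repeatedly schedule the remaining task that has no remaining task required before it.
  Step 1: remaining {Jack, Bob, Grace, Nate}; every task except Jack still has a predecessor pending → schedule Jack.
  Step 2: remaining {Bob, Grace, Nate}; every task except Bob still has a predecessor pending → schedule Bob.
  Step 3: remaining {Grace, Nate}; every task except Nate still has a predecessor pending → schedule Nate.
  Step 4: only Grace remains → schedule Grace.
Resulting order:

Jack → Bob → Nate → Grace


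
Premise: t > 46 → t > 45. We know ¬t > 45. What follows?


Modus tollens: P → Q, ¬Q ⊢ ¬P
P: t > 46
Q: t > 45
We have P → Q and Q is false.
By modus tollens, P must be false.

It is not the case that t > 46


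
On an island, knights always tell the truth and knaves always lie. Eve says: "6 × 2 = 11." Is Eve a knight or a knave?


Statement: "6 × 2 = 11."
Actual: 6 × 2 = 12
Claimed: 11
Statement is FALSE → Eve lies → Knave

Knave


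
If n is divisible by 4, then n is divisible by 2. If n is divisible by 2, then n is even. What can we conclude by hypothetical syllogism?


Hypothetical syllogism: P → Q, Q → R ⊢ P → R
Premise 1: n is divisible by 4 → n is divisible by 2
Premise 2: n is divisible by 2 → n is even
Chain the implications: the middle term (n is divisible by 2) links the two.
Conclusion: If n is divisible by 4, then n is even.

If n is divisible by 4, then n is even.


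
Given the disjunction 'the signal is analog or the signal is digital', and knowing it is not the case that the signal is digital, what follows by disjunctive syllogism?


Disjunctive syllogism: P ∨ Q, ¬P ⊢ Q
Disjunction: the signal is analog ∨ the signal is digital
We know it is not the case that the signal is digital.
By disjunctive syllogism, the other disjunct must be true.

The signal is analog


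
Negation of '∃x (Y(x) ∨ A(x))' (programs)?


Original: ∃x (Y(x) ∨ A(x))
Rule: ¬∀→∃, ¬∃→∀, negate predicate.
Negation: ∀x (¬Y(x) ∧ ¬A(x))

∀x (¬Y(x) ∧ ¬A(x))


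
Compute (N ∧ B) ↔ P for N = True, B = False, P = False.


N = True, B = False, P = False
Step 1: N ∧ B = True AND False = False
Step 2: (False) ↔ P: true when both sides have same truth value.
Result: False ↔ False = True

True


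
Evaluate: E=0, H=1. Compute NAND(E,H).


E AND H = 0
NOT(0) = 1

1


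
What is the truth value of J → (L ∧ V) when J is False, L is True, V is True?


J = False, L = True, V = True
Step 1: L ∧ V = True AND True = True
Step 2: J → (True): false only when J=True and consequent=False.
Result: True

True


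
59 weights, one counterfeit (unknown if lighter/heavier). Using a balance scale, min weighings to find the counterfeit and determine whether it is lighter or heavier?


Let n = 59. 118 possibilities (n weights × lighter/heavier); each weighing has 3 outcomes.
Bound for k weighings: say the first weighing puts j weights on each pan. If it tips, the 2j weighed weights remain suspects (each with a known direction) and k-1 weighings give 3^(k-1) outcomes; 3^(k-1) is odd, so 2j ≤ 3^(k-1) - 1. If it balances, the n - 2j unweighed weights remain with direction unknown: 2(n - 2j) ≤ 3^(k-1) - 1 by the same parity argument. Adding, n ≤ (3^(k-1) - 1) + (3^(k-1) - 1)/2 = (3^k - 3)/2, and the classical three-group strategy achieves this (3 weights in 2 weighings, 12 in 3, 39 in 4, 120 in 5).
So we need the smallest k with (3^k - 3)/2 ≥ 59.
k = 4: (3^4 - 3)/2 = 39 < 59 ✗
k = 5: (3^5 - 3)/2 = 120 ≥ 59 ✓

5


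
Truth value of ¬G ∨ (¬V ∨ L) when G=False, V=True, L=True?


G = False, V = True, L = True
Expression: ¬G ∨ (¬V ∨ L)
Step 1: ¬V = NOT True = False
Step 2: ¬V ∨ L = False OR True = True
Step 3: ¬G = NOT False = True
Step 4: (True) ∨ (True) = True OR True = True

True


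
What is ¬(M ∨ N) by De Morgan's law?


De Morgan's law: ¬(P ∨ Q) ≡ ¬P ∧ ¬Q
¬(M ∨ N) = ¬M ∧ ¬N

¬M ∧ ¬N


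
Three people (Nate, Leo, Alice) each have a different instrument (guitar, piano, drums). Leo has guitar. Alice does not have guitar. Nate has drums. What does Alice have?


From clues:
  Nate → drums
  Leo → guitar
By elimination, Alice gets the remaining.

piano


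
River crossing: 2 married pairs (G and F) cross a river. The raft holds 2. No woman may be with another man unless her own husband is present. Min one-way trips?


Label couples G and F.
1. WG+WF → (far: WG,WF; near: HG,HF)
2. WG ←   (far: WF; near: HG,HF,WG)
3. HG+HF → (far: HG,HF,WF; near: WG)
4. HG ←   (far: HF,WF; near: HG,WG)  — HG returns, since WG is alone on near bank
5. HG+WG → (far: all four; near: empty)
Every state respects the constraint.
Minimum trips = 5

5


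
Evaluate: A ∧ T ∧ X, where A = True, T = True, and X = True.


A = True, T = True, X = True
Step 1: A ∧ T = True AND True = True
Step 2: (True) ∧ X = (True) AND True = True
AND is true only when ALL operands are true.

True


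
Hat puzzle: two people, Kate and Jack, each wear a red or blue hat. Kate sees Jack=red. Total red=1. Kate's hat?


Total red = 1, Jack = red
Red accounted for: 1
Remaining for Kate: 0
Kate's hat is blue.

blue


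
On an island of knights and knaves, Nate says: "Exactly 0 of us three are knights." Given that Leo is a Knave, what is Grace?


Nate claims exactly 0 knights among Nate, Leo, Grace.
Given: Leo is a Knave.

Case 1: Nate is a Knight (tells truth)
  Then exactly 0 of the three are knights.
  Counting Nate, Leo: 1 knight(s) so far. Need -1 more → impossible.
Case 2: Nate is a Knave (lies)
  Then the count is NOT 0.
  If Grace = Knave, count = 0 = 0 → claim would be true, contradicts lie.
  If Grace = Knight, count = 1 ≠ 0 → lie confirmed ✓

Grace is a Knight.

Knight


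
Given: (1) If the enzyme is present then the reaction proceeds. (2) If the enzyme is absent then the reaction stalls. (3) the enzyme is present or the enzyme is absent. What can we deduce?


Constructive dilemma: (P → Q) ∧ (R → S), P ∨ R ⊢ Q ∨ S
Premise 1: the enzyme is present → the reaction proceeds
Premise 2: the enzyme is absent → the reaction stalls
Premise 3: the enzyme is present ∨ the enzyme is absent
Case 1: Assuming the enzyme is present, then by Premise 1, the reaction proceeds.
Case 2: Assuming the enzyme is absent, then by Premise 2, the reaction stalls.
Since one of the enzyme is present or the enzyme is absent must hold, we get the reaction proceeds or the reaction stalls.

The reaction proceeds or the reaction stalls.
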